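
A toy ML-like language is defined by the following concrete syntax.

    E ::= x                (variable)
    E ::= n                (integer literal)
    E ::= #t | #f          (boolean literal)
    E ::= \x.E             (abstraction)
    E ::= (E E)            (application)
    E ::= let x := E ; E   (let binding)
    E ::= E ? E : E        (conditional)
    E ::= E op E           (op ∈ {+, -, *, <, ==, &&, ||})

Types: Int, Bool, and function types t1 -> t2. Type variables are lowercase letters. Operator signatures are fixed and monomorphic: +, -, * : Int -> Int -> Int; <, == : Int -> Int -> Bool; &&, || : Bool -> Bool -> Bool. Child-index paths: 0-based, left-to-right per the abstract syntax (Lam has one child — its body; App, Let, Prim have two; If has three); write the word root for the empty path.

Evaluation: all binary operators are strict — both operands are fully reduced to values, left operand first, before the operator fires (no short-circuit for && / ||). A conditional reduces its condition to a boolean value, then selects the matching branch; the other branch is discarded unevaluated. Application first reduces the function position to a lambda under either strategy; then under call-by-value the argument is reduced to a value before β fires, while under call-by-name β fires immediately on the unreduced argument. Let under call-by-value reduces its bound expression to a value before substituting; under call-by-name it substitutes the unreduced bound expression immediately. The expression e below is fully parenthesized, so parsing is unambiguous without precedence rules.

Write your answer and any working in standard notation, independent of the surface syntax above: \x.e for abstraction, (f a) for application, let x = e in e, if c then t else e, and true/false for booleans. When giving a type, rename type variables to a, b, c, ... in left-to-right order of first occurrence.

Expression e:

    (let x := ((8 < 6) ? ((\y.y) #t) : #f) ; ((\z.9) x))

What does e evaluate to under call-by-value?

Answer: 9

Trace:
step 0: (let x = (if (8 < 6) then ((\y.y) true) else false) in ((\z.9) x))
step 1: [delta@0.0] (let x = (if false then ((\y.y) true) else false) in ((\z.9) x))
step 2: [if@0] (let x = false in ((\z.9) x))
step 3: [let@root] ((\z.9) false)
step 4: [beta@root] 9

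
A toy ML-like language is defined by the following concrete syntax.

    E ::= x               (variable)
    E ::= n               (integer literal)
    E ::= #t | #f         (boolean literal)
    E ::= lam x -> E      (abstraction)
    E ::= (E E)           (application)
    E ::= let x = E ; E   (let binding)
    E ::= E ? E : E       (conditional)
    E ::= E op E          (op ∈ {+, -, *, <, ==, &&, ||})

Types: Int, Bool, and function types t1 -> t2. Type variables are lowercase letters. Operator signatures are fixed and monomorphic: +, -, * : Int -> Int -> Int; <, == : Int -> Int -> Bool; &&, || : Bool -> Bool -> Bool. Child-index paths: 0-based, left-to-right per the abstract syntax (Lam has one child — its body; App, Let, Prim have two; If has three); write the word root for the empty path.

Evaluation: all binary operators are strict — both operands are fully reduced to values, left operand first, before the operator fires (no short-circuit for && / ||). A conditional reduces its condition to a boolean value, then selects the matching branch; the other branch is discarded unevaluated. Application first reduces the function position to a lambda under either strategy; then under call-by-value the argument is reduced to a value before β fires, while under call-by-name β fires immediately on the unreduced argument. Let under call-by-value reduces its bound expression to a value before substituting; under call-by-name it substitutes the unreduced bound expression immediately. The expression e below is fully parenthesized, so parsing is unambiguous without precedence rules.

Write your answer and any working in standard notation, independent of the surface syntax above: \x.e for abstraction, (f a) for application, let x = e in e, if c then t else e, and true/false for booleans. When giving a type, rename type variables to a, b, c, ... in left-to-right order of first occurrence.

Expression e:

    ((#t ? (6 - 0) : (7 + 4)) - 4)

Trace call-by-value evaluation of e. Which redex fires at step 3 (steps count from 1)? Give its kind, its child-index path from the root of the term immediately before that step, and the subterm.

Derivation:
step 0: ((if true then (6 - 0) else (7 + 4)) - 4)
step 1: [if@0] ((6 - 0) - 4)
step 2: [delta@0] (6 - 4)
step 3: [delta@root] 2

Answer: delta at root : (6 - 4)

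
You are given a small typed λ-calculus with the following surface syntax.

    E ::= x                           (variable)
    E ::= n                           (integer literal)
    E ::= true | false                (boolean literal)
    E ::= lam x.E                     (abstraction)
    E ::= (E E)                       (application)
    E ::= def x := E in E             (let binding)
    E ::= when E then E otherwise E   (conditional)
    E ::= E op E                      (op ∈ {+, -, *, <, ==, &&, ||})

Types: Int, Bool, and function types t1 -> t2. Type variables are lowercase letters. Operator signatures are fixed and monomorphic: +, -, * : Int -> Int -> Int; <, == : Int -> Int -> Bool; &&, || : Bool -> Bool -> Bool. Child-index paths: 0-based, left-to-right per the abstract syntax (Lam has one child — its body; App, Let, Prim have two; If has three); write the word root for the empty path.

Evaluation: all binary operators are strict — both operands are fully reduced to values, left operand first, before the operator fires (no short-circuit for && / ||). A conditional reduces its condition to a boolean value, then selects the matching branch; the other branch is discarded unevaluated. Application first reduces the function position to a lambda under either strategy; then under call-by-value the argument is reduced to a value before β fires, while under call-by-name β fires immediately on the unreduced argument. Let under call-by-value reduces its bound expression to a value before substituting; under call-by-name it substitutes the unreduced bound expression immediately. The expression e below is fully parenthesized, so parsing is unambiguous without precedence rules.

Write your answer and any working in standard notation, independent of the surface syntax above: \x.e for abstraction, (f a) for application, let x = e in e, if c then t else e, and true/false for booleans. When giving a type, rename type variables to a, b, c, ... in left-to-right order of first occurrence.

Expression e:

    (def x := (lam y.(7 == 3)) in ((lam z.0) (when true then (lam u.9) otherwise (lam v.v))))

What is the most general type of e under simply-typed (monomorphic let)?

Answer: Int

Working:
  unify Int ~ Int
  unify Int ~ Int
\y._ : a -> Bool
let x : a -> Bool
\z._ : b -> Int
  unify Bool ~ Bool
\u._ : c -> Int
v : d
\v._ : d -> d
  unify c -> Int ~ d -> d
  unify c ~ d
  unify Int ~ d
  unify b -> Int ~ (Int -> Int) -> e
  unify b ~ Int -> Int
  unify Int ~ e
_ _ : Int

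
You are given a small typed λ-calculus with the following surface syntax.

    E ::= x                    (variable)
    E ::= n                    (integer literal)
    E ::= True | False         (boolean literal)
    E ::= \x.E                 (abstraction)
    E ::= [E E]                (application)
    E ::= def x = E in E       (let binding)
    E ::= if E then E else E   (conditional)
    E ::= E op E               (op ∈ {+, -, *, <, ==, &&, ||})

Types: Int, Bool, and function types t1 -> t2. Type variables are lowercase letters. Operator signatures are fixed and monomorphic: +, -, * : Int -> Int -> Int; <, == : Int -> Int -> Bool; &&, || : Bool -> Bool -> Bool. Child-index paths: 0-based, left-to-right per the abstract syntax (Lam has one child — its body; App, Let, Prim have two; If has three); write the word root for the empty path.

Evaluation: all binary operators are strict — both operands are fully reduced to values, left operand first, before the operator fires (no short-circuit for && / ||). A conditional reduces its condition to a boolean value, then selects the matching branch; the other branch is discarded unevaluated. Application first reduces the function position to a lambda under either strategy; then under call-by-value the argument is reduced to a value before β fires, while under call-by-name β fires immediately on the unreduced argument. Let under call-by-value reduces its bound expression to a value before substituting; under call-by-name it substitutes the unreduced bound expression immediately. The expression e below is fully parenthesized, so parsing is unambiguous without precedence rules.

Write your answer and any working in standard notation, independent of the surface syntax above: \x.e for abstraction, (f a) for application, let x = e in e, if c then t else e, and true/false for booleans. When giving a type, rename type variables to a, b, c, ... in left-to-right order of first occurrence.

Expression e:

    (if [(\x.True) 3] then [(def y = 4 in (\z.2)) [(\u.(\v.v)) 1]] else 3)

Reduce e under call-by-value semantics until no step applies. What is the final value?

Answer: 2

Working:
step 0: (if ((\x.true) 3) then ((let y = 4 in (\z.2)) ((\u.(\v.v)) 1)) else 3)
step 1: [beta@0] (if true then ((let y = 4 in (\z.2)) ((\u.(\v.v)) 1)) else 3)
step 2: [if@root] ((let y = 4 in (\z.2)) ((\u.(\v.v)) 1))
step 3: [let@0] ((\z.2) ((\u.(\v.v)) 1))
step 4: [beta@1] ((\z.2) (\v.v))
step 5: [beta@root] 2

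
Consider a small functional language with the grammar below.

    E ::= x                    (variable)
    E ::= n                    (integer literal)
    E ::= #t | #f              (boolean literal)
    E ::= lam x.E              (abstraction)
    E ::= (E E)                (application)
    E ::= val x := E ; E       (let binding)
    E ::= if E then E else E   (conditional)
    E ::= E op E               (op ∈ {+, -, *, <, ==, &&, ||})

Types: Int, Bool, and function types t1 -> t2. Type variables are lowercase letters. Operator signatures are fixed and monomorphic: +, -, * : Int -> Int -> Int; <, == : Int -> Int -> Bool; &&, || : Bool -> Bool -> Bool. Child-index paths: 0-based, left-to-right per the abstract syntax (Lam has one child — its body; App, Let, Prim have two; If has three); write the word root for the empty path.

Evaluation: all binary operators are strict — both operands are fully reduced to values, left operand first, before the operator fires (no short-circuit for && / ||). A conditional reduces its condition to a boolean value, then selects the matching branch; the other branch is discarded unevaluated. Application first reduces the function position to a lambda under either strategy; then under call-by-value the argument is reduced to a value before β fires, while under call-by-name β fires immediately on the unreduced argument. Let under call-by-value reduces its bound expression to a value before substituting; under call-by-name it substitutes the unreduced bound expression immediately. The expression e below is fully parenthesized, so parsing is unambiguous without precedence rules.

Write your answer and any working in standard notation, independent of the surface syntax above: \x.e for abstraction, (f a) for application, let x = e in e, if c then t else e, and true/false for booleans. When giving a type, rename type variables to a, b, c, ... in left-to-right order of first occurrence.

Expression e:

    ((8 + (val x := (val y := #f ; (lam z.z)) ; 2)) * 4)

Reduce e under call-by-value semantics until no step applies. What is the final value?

Derivation:
step 0: ((8 + (let x = (let y = false in (\z.z)) in 2)) * 4)
step 1: [let@0.1.0] ((8 + (let x = (\z.z) in 2)) * 4)
step 2: [let@0.1] ((8 + 2) * 4)
step 3: [delta@0] (10 * 4)
step 4: [delta@root] 40

Answer: 40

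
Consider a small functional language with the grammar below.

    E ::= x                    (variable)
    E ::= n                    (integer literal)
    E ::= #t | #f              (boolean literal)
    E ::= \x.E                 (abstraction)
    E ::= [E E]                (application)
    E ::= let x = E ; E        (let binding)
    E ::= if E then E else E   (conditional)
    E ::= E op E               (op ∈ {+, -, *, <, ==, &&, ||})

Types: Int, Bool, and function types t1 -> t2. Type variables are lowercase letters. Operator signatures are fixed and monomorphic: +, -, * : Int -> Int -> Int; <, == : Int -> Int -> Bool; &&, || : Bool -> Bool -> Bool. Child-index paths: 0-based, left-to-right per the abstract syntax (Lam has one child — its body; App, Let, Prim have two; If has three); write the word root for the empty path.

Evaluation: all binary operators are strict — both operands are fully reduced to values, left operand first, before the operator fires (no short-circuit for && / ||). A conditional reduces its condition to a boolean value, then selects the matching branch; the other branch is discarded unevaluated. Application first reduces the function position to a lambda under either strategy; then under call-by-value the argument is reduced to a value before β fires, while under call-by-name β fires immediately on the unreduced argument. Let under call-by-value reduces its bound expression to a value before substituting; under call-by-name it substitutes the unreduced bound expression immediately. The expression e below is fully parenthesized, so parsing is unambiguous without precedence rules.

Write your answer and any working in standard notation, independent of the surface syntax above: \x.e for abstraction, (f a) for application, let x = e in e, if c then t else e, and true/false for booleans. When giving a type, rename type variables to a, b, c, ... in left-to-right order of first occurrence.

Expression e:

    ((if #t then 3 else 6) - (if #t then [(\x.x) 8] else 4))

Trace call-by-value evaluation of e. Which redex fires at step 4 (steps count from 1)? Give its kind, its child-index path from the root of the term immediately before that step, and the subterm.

Answer: delta at root : (3 - 8)

Trace:
step 0: ((if true then 3 else 6) - (if true then ((\x.x) 8) else 4))
step 1: [if@0] (3 - (if true then ((\x.x) 8) else 4))
step 2: [if@1] (3 - ((\x.x) 8))
step 3: [beta@1] (3 - 8)
step 4: [delta@root] -5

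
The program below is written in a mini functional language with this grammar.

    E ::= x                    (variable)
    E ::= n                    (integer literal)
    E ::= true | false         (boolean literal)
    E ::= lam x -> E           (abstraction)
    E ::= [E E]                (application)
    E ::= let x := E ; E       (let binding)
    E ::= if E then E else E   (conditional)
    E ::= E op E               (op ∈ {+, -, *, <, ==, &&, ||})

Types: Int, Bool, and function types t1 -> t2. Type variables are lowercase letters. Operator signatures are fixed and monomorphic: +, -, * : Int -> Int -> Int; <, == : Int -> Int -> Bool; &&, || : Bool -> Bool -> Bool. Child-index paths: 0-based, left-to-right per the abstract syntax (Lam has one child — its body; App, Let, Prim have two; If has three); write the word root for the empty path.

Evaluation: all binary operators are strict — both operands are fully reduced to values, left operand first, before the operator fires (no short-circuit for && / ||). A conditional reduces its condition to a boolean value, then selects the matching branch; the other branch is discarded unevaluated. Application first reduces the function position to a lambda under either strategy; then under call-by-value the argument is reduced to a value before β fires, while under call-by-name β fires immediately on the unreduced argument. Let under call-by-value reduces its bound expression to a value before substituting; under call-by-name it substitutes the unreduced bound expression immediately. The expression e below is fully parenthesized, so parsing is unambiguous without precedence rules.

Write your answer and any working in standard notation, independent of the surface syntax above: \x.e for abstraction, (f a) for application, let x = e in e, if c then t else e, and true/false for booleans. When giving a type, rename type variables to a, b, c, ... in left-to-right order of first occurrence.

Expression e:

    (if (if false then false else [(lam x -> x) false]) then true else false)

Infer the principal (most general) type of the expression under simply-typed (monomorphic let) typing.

Working:
  unify Bool ~ Bool
x : a
\x._ : a -> a
  unify a -> a ~ Bool -> b
  unify a ~ Bool
  unify Bool ~ b
_ _ : Bool
  unify Bool ~ Bool
  unify Bool ~ Bool
  unify Bool ~ Bool

Answer: Bool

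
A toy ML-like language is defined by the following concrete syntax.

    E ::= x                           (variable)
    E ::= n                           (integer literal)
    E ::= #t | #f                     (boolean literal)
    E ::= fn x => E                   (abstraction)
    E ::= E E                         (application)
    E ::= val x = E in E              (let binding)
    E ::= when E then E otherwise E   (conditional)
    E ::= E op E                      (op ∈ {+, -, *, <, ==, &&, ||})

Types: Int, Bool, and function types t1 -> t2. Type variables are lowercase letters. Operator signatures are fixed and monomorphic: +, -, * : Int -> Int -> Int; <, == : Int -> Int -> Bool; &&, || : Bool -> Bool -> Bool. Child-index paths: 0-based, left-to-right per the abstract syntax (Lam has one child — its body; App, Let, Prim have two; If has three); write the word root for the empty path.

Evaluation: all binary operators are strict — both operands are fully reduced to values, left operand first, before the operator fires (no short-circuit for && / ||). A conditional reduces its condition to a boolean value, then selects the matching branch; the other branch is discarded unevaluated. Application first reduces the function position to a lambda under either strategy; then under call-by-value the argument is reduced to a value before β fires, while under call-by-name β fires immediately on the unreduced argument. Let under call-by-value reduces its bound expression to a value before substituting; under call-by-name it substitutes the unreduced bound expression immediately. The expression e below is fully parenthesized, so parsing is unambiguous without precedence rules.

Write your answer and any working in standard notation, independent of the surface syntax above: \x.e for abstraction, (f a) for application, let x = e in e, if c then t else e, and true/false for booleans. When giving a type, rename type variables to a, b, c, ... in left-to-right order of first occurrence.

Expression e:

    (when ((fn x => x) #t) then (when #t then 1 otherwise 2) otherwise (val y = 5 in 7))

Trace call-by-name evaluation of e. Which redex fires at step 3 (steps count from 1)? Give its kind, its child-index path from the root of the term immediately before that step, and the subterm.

Working:
step 0: (if ((\x.x) true) then (if true then 1 else 2) else (let y = 5 in 7))
step 1: [beta@0] (if true then (if true then 1 else 2) else (let y = 5 in 7))
step 2: [if@root] (if true then 1 else 2)
step 3: [if@root] 1

Answer: if at root : (if true then 1 else 2)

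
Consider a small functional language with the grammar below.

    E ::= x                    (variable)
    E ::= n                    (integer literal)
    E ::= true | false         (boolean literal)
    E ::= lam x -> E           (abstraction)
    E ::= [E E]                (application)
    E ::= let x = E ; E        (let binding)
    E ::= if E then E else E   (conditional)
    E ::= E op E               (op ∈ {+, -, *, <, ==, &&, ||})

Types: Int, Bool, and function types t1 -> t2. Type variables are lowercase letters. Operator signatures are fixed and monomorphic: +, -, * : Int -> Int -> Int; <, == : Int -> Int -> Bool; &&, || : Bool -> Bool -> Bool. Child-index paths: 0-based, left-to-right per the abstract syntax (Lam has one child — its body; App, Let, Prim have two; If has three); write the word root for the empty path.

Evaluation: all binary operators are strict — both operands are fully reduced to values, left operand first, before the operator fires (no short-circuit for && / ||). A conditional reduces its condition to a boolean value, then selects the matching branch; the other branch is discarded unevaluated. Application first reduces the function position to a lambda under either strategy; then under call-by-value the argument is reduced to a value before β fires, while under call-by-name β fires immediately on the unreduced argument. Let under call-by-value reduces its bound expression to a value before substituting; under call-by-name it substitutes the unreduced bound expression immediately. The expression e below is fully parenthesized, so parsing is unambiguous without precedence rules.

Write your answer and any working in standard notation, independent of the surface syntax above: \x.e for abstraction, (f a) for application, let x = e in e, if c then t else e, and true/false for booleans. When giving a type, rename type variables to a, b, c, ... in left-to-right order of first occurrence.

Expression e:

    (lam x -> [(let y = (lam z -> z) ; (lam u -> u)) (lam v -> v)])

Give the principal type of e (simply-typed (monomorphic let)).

Answer: a -> b -> b

Derivation:
z : b
\z._ : b -> b
let y : b -> b
u : c
\u._ : c -> c
v : d
\v._ : d -> d
  unify c -> c ~ (d -> d) -> e
  unify c ~ d -> d
  unify d -> d ~ e
_ _ : d -> d
\x._ : a -> d -> d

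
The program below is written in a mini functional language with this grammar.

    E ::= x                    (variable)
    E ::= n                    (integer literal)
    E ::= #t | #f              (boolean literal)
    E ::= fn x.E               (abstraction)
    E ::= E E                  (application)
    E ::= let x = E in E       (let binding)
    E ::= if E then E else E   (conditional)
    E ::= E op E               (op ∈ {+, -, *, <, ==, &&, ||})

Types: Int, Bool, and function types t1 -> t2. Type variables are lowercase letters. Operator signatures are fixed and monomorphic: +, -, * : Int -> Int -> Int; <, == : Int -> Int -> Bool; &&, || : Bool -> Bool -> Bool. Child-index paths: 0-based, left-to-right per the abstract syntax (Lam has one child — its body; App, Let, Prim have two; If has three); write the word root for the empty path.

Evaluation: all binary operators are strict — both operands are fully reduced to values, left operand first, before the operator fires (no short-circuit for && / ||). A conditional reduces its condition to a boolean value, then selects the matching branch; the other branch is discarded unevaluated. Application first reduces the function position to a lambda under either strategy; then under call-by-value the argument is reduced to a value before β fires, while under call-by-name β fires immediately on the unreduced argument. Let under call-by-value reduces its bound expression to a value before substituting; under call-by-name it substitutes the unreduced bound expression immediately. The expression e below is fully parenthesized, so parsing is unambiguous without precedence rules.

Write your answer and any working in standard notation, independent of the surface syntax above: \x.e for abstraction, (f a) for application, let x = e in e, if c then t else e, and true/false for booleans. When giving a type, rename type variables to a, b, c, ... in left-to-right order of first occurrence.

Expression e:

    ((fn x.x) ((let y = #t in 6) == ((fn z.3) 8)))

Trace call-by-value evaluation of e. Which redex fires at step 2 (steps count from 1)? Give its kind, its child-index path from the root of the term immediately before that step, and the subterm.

Working:
step 0: ((\x.x) ((let y = true in 6) == ((\z.3) 8)))
step 1: [let@1.0] ((\x.x) (6 == ((\z.3) 8)))
step 2: [beta@1.1] ((\x.x) (6 == 3))

Answer: beta at 1.1 : ((\z.3) 8)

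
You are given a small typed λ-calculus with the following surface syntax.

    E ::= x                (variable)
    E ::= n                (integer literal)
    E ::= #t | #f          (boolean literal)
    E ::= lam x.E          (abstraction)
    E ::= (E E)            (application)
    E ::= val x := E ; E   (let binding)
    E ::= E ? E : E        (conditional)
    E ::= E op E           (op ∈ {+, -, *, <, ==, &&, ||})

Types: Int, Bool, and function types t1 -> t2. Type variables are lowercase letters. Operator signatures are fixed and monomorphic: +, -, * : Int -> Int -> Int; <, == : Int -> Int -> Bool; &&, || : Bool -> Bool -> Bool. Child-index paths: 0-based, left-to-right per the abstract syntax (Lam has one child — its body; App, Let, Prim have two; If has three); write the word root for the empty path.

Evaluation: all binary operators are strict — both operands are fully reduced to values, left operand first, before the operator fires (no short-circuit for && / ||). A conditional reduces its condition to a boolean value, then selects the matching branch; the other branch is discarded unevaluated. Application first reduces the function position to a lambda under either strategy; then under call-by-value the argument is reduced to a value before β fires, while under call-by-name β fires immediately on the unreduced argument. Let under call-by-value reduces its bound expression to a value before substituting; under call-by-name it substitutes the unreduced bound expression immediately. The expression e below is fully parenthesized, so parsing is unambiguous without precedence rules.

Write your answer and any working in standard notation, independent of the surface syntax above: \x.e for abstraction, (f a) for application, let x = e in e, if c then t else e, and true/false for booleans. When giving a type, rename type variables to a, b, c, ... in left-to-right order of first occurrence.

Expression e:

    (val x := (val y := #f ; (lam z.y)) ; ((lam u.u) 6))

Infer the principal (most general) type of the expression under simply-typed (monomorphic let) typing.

Answer: Int

Derivation:
let y : Bool
y : Bool
\z._ : a -> Bool
let x : a -> Bool
u : b
\u._ : b -> b
  unify b -> b ~ Int -> c
  unify b ~ Int
  unify Int ~ c
_ _ : Int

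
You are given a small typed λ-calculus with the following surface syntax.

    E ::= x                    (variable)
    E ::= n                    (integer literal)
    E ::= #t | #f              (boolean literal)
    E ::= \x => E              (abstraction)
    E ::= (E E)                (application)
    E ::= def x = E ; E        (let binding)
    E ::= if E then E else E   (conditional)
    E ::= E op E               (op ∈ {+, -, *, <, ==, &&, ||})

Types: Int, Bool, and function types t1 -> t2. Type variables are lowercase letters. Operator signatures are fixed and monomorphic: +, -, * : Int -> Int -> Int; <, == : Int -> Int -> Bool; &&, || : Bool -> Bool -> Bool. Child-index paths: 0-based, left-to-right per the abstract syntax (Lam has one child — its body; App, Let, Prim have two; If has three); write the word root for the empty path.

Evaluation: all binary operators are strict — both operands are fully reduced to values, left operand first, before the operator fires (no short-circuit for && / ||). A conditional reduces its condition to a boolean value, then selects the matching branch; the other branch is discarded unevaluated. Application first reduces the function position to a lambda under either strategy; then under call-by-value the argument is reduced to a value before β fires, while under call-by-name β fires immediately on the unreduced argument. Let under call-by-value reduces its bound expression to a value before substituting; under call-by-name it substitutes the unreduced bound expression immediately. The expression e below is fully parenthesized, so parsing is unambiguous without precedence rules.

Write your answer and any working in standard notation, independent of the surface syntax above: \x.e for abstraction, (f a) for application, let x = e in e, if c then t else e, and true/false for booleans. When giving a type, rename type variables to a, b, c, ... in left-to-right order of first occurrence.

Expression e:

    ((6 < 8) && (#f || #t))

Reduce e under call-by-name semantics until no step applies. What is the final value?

Trace:
step 0: ((6 < 8) && (false || true))
step 1: [delta@0] (true && (false || true))
step 2: [delta@1] (true && true)
step 3: [delta@root] true

Answer: true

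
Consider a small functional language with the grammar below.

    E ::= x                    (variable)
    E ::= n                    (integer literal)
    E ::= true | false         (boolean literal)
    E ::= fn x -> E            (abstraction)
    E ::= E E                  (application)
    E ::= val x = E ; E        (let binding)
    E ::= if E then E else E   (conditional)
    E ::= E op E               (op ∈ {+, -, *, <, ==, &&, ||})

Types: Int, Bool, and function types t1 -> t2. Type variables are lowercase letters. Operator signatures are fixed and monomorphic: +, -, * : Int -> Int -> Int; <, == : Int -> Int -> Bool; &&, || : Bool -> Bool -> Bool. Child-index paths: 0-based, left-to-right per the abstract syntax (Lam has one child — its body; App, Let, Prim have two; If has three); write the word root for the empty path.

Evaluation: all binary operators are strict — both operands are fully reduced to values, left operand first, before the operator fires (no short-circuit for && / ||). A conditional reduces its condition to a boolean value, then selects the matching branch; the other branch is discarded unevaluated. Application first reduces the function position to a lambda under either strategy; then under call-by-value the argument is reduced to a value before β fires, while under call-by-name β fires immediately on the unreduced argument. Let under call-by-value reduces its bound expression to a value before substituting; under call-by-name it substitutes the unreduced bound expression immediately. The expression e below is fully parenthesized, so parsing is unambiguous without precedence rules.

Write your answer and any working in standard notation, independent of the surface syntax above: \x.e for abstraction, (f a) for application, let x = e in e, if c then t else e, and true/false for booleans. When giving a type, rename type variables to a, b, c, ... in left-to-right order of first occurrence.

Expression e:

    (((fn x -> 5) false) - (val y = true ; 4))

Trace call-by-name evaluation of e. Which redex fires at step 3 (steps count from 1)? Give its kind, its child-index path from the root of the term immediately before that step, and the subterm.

Answer: delta at root : (5 - 4)

Working:
step 0: (((\x.5) false) - (let y = true in 4))
step 1: [beta@0] (5 - (let y = true in 4))
step 2: [let@1] (5 - 4)
step 3: [delta@root] 1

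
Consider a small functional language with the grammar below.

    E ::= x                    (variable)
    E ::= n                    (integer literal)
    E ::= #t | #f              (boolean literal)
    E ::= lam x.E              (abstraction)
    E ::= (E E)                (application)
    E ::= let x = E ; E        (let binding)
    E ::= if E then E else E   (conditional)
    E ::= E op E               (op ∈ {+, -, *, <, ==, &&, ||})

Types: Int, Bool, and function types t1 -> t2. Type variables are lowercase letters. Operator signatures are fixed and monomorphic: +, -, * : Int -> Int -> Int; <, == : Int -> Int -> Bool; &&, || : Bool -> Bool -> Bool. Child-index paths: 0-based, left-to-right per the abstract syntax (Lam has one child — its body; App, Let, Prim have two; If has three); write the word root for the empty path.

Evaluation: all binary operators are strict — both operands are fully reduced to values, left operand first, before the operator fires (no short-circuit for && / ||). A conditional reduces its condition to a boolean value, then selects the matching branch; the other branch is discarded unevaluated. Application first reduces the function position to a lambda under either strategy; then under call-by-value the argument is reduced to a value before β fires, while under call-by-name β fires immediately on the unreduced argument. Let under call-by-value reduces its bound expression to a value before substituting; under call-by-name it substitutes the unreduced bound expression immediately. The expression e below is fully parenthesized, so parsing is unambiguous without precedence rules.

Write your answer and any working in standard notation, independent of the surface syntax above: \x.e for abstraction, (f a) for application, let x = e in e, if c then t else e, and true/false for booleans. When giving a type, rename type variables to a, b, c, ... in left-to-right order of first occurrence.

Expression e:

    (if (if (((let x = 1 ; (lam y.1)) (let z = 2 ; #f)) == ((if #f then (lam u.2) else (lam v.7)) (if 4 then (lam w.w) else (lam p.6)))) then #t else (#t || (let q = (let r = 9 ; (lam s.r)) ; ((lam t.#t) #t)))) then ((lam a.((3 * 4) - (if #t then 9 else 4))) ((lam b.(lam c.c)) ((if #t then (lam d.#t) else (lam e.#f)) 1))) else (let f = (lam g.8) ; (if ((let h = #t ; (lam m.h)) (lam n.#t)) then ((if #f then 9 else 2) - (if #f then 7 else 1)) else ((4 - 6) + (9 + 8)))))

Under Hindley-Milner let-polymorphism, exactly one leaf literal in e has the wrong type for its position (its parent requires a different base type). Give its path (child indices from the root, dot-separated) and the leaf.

Working:
let x : Int
\y._ : a -> Int
let z : Int
  unify a -> Int ~ Bool -> b
  unify a ~ Bool
  unify Int ~ b
_ _ : Int
  unify Int ~ Int
  unify Bool ~ Bool
\u._ : c -> Int
\v._ : d -> Int
  unify c -> Int ~ d -> Int
  unify c ~ d
  unify Int ~ Int
  unify Int ~ Bool
  FAIL: mismatch Int ~ Bool

Answer: 0.0.1.1.0 : 4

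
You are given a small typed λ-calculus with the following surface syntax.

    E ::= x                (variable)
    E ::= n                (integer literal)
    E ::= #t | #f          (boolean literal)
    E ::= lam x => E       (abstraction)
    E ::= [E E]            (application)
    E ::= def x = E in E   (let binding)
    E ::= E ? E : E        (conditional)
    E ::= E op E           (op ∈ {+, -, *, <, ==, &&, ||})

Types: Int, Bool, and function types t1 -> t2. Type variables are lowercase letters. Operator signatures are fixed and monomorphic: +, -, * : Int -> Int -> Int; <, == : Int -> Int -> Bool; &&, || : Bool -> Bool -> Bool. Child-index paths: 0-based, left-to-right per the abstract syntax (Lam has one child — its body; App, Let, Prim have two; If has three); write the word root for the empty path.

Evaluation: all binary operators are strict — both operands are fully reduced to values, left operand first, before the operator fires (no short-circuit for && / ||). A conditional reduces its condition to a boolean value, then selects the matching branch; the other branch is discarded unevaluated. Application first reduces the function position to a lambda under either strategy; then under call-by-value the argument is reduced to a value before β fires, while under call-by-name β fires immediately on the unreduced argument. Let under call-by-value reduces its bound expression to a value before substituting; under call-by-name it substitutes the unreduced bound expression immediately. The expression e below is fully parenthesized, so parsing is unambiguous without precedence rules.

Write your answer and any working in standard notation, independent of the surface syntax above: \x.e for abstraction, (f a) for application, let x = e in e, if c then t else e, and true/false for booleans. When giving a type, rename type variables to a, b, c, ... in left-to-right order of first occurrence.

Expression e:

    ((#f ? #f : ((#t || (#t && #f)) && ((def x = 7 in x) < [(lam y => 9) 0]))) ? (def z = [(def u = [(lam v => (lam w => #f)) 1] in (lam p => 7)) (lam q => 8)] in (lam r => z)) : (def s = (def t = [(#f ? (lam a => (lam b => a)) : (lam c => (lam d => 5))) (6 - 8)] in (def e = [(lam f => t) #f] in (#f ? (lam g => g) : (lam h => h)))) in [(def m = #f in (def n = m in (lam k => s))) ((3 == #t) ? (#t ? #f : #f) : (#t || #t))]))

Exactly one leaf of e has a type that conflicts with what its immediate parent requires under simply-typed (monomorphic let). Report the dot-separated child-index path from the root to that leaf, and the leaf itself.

Working:
  unify Bool ~ Bool
  unify Bool ~ Bool
  unify Bool ~ Bool
  unify Bool ~ Bool
  unify Bool ~ Bool
  unify Bool ~ Bool
let x : Int
x : Int
  unify Int ~ Int
\y._ : a -> Int
  unify a -> Int ~ Int -> b
  unify a ~ Int
  unify Int ~ b
_ _ : Int
  unify Int ~ Int
  unify Bool ~ Bool
  unify Bool ~ Bool
  unify Bool ~ Bool
\w._ : d -> Bool
\v._ : c -> d -> Bool
  unify c -> d -> Bool ~ Int -> e
  unify c ~ Int
  unify d -> Bool ~ e
_ _ : d -> Bool
let u : d -> Bool
\p._ : f -> Int
\q._ : g -> Int
  unify f -> Int ~ (g -> Int) -> h
  unify f ~ g -> Int
  unify Int ~ h
_ _ : Int
let z : Int
z : Int
\r._ : i -> Int
  unify Bool ~ Bool
a : j
\b._ : k -> j
\a._ : j -> k -> j
\d._ : m -> Int
\c._ : l -> m -> Int
  unify j -> k -> j ~ l -> m -> Int
  unify j ~ l
  unify k -> l ~ m -> Int
  unify k ~ m
  unify l ~ Int
  unify Int ~ Int
  unify Int ~ Int
  unify Int -> m -> Int ~ Int -> n
  unify Int ~ Int
  unify m -> Int ~ n
_ _ : m -> Int
let t : m -> Int
t : m -> Int
\f._ : o -> m -> Int
  unify o -> m -> Int ~ Bool -> p
  unify o ~ Bool
  unify m -> Int ~ p
_ _ : m -> Int
let e : m -> Int
  unify Bool ~ Bool
g : q
\g._ : q -> q
h : r
\h._ : r -> r
  unify q -> q ~ r -> r
  unify q ~ r
  unify r ~ r
let s : r -> r
let m : Bool
m : Bool
let n : Bool
s : r -> r
\k._ : s -> r -> r
  unify Int ~ Int
  unify Bool ~ Int
  FAIL: mismatch Bool ~ Int

Answer: 2.1.1.0.1 : true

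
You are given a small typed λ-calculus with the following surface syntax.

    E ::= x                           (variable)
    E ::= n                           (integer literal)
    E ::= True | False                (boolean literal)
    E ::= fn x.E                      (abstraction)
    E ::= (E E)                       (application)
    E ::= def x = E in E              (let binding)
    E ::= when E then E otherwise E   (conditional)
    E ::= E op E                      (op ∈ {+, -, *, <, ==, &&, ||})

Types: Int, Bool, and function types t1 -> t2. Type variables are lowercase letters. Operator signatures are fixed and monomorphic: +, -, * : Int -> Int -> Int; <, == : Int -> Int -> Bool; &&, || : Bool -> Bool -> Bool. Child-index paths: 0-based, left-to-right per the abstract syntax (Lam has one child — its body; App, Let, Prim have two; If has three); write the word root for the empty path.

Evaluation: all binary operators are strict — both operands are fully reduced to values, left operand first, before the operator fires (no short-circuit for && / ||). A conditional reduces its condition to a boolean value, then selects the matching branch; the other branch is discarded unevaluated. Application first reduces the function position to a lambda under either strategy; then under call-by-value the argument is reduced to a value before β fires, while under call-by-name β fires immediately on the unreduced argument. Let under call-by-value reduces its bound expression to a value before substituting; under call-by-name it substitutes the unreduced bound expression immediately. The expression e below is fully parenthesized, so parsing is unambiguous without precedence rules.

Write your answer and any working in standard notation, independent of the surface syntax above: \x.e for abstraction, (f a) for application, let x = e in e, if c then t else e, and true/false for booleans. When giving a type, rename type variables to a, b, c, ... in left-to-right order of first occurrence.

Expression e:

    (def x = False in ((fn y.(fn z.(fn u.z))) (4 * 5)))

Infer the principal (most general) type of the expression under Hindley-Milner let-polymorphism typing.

Answer: a -> b -> a

Derivation:
let x : Bool
z : b
\u._ : c -> b
\z._ : b -> c -> b
\y._ : a -> b -> c -> b
  unify Int ~ Int
  unify Int ~ Int
  unify a -> b -> c -> b ~ Int -> d
  unify a ~ Int
  unify b -> c -> b ~ d
_ _ : b -> c -> b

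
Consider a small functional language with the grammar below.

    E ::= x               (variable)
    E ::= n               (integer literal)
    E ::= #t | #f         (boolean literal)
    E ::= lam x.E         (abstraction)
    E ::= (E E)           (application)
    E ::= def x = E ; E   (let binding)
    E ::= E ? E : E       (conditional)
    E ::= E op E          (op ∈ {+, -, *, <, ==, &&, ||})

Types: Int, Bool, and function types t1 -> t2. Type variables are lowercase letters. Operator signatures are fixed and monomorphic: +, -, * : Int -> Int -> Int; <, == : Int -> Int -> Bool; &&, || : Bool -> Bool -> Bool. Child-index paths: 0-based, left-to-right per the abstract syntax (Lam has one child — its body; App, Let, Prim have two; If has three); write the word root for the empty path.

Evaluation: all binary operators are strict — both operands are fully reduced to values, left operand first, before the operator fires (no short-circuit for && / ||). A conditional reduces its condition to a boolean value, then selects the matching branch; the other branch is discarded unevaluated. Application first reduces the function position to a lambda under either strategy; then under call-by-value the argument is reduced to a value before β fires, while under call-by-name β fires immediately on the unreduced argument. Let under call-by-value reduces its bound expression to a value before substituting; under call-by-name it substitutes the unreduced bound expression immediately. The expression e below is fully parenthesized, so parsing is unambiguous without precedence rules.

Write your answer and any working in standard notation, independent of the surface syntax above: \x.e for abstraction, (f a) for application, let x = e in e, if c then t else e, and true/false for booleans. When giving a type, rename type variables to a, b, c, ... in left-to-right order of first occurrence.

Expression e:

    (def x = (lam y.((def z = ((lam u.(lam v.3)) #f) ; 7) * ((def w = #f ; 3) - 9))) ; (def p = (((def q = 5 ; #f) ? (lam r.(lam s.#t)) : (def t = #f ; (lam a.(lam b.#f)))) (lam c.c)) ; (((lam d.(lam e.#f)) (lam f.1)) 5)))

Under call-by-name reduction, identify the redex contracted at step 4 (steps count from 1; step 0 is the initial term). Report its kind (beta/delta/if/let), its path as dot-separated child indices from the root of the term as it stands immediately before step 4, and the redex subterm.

Answer: beta at root : ((\e.false) 5)

Working:
step 0: (let x = (\y.((let z = ((\u.(\v.3)) false) in 7) * ((let w = false in 3) - 9))) in (let p = ((if (let q = 5 in false) then (\r.(\s.true)) else (let t = false in (\a.(\b.false)))) (\c.c)) in (((\d.(\e.false)) (\f.1)) 5)))
step 1: [let@root] (let p = ((if (let q = 5 in false) then (\r.(\s.true)) else (let t = false in (\a.(\b.false)))) (\c.c)) in (((\d.(\e.false)) (\f.1)) 5))
step 2: [let@root] (((\d.(\e.false)) (\f.1)) 5)
step 3: [beta@0] ((\e.false) 5)
step 4: [beta@root] false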